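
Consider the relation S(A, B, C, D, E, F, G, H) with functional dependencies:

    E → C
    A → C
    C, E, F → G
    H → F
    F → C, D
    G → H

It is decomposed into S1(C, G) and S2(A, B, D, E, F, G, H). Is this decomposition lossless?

Yes

Common attributes: S1 ∩ S2 = {G}.
Closure of {G}: G → H applies, adding H; H → F applies, adding F; F → C, D applies, adding C, D. So (G)⁺ = {C, D, F, G, H}.
This closure contains every attribute of S1, so S1 ∩ S2 → S1. The join is lossless.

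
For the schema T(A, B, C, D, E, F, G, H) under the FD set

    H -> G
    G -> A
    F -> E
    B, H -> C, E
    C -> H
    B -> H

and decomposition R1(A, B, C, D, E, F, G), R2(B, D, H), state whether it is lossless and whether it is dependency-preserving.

lossless but not dependency-preserving

Lossless test: (B, D)⁺ = {A, B, C, D, E, G, H}, which contains all of one fragment — lossless.
Dependency preservation: the restricted closure of {H} across the fragments never reaches {G}, so H → G cannot be enforced without a join — not preserved.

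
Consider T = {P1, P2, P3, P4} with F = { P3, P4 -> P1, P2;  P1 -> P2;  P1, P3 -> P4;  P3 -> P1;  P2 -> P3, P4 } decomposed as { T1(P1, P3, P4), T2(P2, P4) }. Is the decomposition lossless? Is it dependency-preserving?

lossy and not dependency-preserving

Lossless test: (P4)⁺ = {P4}, which is a superkey of neither fragment — lossy.
Dependency preservation: the restricted closure of {P3, P4} across the fragments never reaches {P1, P2}, so P3, P4 → P1, P2 cannot be enforced without a join — not preserved.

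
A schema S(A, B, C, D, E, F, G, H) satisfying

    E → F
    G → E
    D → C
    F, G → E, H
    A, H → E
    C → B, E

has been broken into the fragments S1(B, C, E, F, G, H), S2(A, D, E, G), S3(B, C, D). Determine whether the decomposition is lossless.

Yes

Chase test. Columns are A, B, C, D, E, F, G, H; row i has aⱼ where attribute j ∈ Si, else bᵢⱼ.
Initial tableau (one row per fragment):
  row 1: b11 a2 a3 b14 a5 a6 a7 a8
  row 2: a1 b22 b23 a4 a5 b26 a7 b28
  row 3: b31 a2 a3 a4 b35 b36 b37 b38
Rows 1 and 2 agree on E; apply E→F and equate their F entries.
Rows 2 and 3 agree on D; apply D→C and equate their C entries.
Rows 1 and 2 agree on F, G; apply F, G→E, H and equate their E, H entries.
Rows 1 and 2 agree on C; apply C→B, E and equate their B, E entries.
Rows 1 and 3 agree on C; apply C→B, E and equate their B, E entries.
Rows 1 and 3 agree on E; apply E→F and equate their F entries.
Row 2 is now all distinguished symbols — the join is lossless.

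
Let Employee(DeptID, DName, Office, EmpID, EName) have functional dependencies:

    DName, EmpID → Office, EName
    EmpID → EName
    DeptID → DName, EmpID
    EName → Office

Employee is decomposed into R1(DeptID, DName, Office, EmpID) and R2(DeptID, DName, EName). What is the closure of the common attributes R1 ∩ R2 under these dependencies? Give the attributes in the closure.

DeptID, DName, Office, EmpID, EName

R1 ∩ R2 = {DeptID, DName}.
DeptID → DName, EmpID applies, adding EmpID
DName, EmpID → Office, EName applies, adding Office, EName
Closure: {DeptID, DName, Office, EmpID, EName}.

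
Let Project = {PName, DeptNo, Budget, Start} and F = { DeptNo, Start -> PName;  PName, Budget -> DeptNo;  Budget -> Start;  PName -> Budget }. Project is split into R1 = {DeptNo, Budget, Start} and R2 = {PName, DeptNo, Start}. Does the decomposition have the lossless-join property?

Yes

Common attributes: R1 ∩ R2 = {DeptNo, Start}.
Closure of {DeptNo, Start}: DeptNo, Start → PName applies, adding PName; PName → Budget applies, adding Budget. So (DeptNo, Start)⁺ = {PName, DeptNo, Budget, Start}.
This closure contains every attribute of R1, so R1 ∩ R2 → R1. The join is lossless.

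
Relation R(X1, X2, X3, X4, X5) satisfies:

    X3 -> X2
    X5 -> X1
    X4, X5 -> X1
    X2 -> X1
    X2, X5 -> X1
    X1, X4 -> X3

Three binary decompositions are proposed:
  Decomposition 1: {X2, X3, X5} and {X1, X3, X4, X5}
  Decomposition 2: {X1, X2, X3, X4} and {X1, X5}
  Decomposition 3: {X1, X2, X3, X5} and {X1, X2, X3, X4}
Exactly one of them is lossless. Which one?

Decomposition 1

Decomposition 1: common = {X3, X5}, closure = {X1, X2, X3, X5} → lossless.
Decomposition 2: common = {X1}, closure = {X1} → lossy.
Decomposition 3: common = {X1, X2, X3}, closure = {X1, X2, X3} → lossy.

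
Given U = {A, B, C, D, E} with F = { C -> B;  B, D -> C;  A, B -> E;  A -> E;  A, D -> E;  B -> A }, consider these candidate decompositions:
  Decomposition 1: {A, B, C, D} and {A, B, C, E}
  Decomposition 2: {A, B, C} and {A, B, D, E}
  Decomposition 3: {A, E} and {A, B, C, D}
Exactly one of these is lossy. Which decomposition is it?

Decomposition 1: common = {A, B, C}, closure = {A, B, C, E} → lossless.
Decomposition 2: common = {A, B}, closure = {A, B, E} → lossy.
Decomposition 3: common = {A}, closure = {A, E} → lossless.

Decomposition 2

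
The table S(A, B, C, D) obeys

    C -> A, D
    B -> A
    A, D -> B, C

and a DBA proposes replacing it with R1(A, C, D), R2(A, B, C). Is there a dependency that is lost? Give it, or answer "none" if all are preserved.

C → A, D lies within R1.
B → A lies within R2.
A, D → B, C: restricted closure across fragments reaches B, C.
Every dependency is enforceable on the fragments, so the decomposition is dependency-preserving.

none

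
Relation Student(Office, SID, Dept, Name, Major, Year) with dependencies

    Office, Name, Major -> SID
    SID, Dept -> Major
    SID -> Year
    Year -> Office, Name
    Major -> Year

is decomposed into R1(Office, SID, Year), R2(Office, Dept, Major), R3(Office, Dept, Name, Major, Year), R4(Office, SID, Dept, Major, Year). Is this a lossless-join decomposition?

Yes

Chase test. Columns are Office, SID, Dept, Name, Major, Year; row i has aⱼ where attribute j ∈ Ri, else bᵢⱼ.
Initial tableau (one row per fragment):
  row 1: a1 a2 b13 b14 b15 a6
  row 2: a1 b22 a3 b24 a5 b26
  row 3: a1 b32 a3 a4 a5 a6
  row 4: a1 a2 a3 b44 a5 a6
Rows 1 and 3 agree on Year; apply Year→Office, Name and equate their Office, Name entries.
Rows 1 and 4 agree on Year; apply Year→Office, Name and equate their Office, Name entries.
Rows 2 and 3 agree on Major; apply Major→Year and equate their Year entries.
Rows 3 and 4 agree on Office, Name, Major; apply Office, Name, Major→SID and equate their SID entries.
Rows 1 and 2 agree on Year; apply Year→Office, Name and equate their Office, Name entries.
Rows 2 and 3 agree on Office, Name, Major; apply Office, Name, Major→SID and equate their SID entries.
Row 2 is now all distinguished symbols — the join is lossless.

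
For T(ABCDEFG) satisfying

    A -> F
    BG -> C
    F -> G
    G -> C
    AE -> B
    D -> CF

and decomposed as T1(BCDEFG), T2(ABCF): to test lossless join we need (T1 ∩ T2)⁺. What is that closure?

BCFG

T1 ∩ T2 = {BCF}.
F → G applies, adding G
Closure: {BCFG}.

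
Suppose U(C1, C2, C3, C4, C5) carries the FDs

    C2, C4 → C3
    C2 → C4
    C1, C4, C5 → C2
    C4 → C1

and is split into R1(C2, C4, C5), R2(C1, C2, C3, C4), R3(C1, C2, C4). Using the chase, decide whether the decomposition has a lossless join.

Chase test. Columns are C1, C2, C3, C4, C5; row i has aⱼ where attribute j ∈ Ri, else bᵢⱼ.
Initial tableau (one row per fragment):
  row 1: b11 a2 b13 a4 a5
  row 2: a1 a2 a3 a4 b25
  row 3: a1 a2 b33 a4 b35
Rows 1 and 2 agree on C2, C4; apply C2, C4→C3 and equate their C3 entries.
Rows 1 and 3 agree on C2, C4; apply C2, C4→C3 and equate their C3 entries.
Rows 1 and 2 agree on C4; apply C4→C1 and equate their C1 entries.
Row 1 is now all distinguished symbols — the join is lossless.

Yes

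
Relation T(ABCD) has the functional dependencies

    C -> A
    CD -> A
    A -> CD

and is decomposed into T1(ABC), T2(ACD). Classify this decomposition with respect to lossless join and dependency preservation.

lossless and dependency-preserving

Lossless test: (AC)⁺ = {ACD}, which contains all of one fragment — lossless.
Dependency preservation: every FD's attributes lie within a single fragment, so each can be enforced locally — preserved.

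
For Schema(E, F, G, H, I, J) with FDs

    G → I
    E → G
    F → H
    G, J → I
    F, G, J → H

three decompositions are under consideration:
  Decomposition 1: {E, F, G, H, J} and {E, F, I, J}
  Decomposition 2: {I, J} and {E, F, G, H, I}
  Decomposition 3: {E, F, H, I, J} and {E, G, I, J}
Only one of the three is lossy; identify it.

Decomposition 1: common = {E, F, J}, closure = {E, F, G, H, I, J} → lossless.
Decomposition 2: common = {I}, closure = {I} → lossy.
Decomposition 3: common = {E, I, J}, closure = {E, G, I, J} → lossless.

Decomposition 2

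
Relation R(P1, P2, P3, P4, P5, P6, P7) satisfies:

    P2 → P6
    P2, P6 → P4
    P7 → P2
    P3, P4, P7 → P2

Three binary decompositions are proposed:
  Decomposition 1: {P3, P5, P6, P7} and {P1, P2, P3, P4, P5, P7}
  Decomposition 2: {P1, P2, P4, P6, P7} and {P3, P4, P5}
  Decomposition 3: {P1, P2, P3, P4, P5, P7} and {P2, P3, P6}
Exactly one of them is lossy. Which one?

Decomposition 2

Decomposition 1: common = {P3, P5, P7}, closure = {P2, P3, P4, P5, P6, P7} → lossless.
Decomposition 2: common = {P4}, closure = {P4} → lossy.
Decomposition 3: common = {P2, P3}, closure = {P2, P3, P4, P6} → lossless.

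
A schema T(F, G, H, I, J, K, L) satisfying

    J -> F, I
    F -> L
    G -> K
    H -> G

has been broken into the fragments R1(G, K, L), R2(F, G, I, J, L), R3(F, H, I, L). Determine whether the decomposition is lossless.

No

Chase test. Columns are F, G, H, I, J, K, L; row i has aⱼ where attribute j ∈ Ri, else bᵢⱼ.
Initial tableau (one row per fragment):
  row 1: b11 a2 b13 b14 b15 a6 a7
  row 2: a1 a2 b23 a4 a5 b26 a7
  row 3: a1 b32 a3 a4 b35 b36 a7
Rows 1 and 2 agree on G; apply G→K and equate their K entries.
No row becomes fully distinguished — the join is lossy.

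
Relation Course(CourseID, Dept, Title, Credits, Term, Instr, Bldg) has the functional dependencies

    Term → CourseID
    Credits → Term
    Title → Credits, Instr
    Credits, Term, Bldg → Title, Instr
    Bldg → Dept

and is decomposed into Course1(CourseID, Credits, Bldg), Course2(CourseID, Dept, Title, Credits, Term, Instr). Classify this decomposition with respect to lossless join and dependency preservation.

Lossless test: (CourseID, Credits)⁺ = {CourseID, Credits, Term}, which is a superkey of neither fragment — lossy.
Dependency preservation: the restricted closure of {Credits, Term, Bldg} across the fragments never reaches {Title, Instr}, so Credits, Term, Bldg → Title, Instr cannot be enforced without a join — not preserved.

lossy and not dependency-preserving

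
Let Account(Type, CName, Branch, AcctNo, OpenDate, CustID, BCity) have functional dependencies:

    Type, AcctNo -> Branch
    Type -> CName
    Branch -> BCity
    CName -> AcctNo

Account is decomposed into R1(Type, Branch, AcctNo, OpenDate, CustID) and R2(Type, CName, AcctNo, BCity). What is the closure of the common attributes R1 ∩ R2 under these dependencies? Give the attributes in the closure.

Type, CName, Branch, AcctNo, BCity

R1 ∩ R2 = {Type, AcctNo}.
Type, AcctNo → Branch applies, adding Branch
Type → CName applies, adding CName
Branch → BCity applies, adding BCity
Closure: {Type, CName, Branch, AcctNo, BCity}.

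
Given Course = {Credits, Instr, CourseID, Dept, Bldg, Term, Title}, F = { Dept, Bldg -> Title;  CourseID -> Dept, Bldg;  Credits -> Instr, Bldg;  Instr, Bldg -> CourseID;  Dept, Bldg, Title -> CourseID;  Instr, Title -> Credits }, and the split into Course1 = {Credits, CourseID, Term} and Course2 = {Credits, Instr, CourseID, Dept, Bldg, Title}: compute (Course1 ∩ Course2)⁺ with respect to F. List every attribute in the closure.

Course1 ∩ Course2 = {Credits, CourseID}.
CourseID → Dept, Bldg applies, adding Dept, Bldg
Credits → Instr, Bldg applies, adding Instr
Dept, Bldg → Title applies, adding Title
Closure: {Credits, Instr, CourseID, Dept, Bldg, Title}.

Credits, Instr, CourseID, Dept, Bldg, Title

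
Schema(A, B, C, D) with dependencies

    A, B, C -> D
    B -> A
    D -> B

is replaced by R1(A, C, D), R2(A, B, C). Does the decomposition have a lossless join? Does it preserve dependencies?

lossy and not dependency-preserving

Lossless test: (A, C)⁺ = {A, C}, which is a superkey of neither fragment — lossy.
Dependency preservation: the restricted closure of {A, B, C} across the fragments never reaches {D}, so A, B, C → D cannot be enforced without a join — not preserved.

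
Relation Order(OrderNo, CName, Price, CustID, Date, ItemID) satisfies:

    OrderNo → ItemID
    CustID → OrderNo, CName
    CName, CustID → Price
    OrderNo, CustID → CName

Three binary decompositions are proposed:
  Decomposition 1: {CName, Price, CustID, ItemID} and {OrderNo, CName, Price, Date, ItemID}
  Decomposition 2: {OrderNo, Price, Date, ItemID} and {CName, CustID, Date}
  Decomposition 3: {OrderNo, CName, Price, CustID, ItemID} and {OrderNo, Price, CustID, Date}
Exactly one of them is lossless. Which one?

Decomposition 1: common = {CName, Price, ItemID}, closure = {CName, Price, ItemID} → lossy.
Decomposition 2: common = {Date}, closure = {Date} → lossy.
Decomposition 3: common = {OrderNo, Price, CustID}, closure = {OrderNo, CName, Price, CustID, ItemID} → lossless.

Decomposition 3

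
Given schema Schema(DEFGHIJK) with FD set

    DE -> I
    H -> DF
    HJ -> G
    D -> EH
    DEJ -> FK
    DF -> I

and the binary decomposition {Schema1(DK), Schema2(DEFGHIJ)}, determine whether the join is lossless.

Common attributes: Schema1 ∩ Schema2 = {D}.
Closure of {D}: D → EH applies, adding EH; DE → I applies, adding I; H → DF applies, adding F. So (D)⁺ = {DEFHI}.
The closure contains neither all of Schema1 = {DK} nor all of Schema2 = {DEFGHIJ}, so the common attributes are not a superkey of either fragment. The join is lossy.

No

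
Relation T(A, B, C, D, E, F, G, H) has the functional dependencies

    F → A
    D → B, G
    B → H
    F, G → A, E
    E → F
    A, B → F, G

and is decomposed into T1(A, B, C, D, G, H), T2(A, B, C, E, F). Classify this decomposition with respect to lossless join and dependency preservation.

lossless but not dependency-preserving

Lossless test: (A, B, C)⁺ = {A, B, C, E, F, G, H}, which contains all of one fragment — lossless.
Dependency preservation: the restricted closure of {F, G} across the fragments never reaches {A, E}, so F, G → A, E cannot be enforced without a join — not preserved.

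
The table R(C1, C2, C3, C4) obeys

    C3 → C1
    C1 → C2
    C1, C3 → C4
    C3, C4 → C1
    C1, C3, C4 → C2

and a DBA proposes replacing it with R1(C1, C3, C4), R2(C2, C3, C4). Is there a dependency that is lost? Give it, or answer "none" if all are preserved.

C1 → C2

Check C1 → C2: no single fragment contains all of {C1, C2}, and the restricted closure of {C1} across the fragments never reaches {C2}.
C3 → C1 is preserved.
C1, C3 → C4 is preserved.
C3, C4 → C1 is preserved.
C1, C3, C4 → C2 is preserved.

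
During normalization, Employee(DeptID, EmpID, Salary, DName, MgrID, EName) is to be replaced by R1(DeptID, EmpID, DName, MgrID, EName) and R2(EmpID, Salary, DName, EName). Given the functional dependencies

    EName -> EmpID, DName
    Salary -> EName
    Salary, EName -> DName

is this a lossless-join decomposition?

Common attributes: R1 ∩ R2 = {EmpID, DName, EName}.
No dependency enlarges {EmpID, DName, EName}, so (EmpID, DName, EName)⁺ = {EmpID, DName, EName}.
The closure contains neither all of R1 = {DeptID, EmpID, DName, MgrID, EName} nor all of R2 = {EmpID, Salary, DName, EName}, so the common attributes are not a superkey of either fragment. The join is lossy.

No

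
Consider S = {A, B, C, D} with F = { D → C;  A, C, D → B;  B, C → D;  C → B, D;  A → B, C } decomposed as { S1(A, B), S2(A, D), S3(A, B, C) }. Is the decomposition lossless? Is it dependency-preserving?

lossless but not dependency-preserving

Lossless test (chase): Rows 1 and 2 agree on A; apply A→B, C and equate their B, C entries. Rows 1 and 3 agree on A; apply A→B, C and equate their B, C entries. Rows 1 and 2 agree on B, C; apply B, C→D and equate their D entries. Rows 1 and 3 agree on B, C; apply B, C→D and equate their D entries. Row 1 is now all distinguished symbols — the join is lossless.
Dependency preservation: the restricted closure of {D} across the fragments never reaches {C}, so D → C cannot be enforced without a join — not preserved.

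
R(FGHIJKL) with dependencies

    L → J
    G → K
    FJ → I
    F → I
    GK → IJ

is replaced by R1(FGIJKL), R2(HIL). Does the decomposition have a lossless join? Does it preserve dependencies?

lossy but dependency-preserving

Lossless test: (IL)⁺ = {IJL}, which is a superkey of neither fragment — lossy.
Dependency preservation: every FD's attributes lie within a single fragment, so each can be enforced locally — preserved.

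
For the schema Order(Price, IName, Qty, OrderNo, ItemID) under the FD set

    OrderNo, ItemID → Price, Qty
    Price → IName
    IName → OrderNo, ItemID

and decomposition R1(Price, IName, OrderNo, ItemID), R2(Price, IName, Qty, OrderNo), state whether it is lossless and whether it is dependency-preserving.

lossless and dependency-preserving

Lossless test: (Price, IName, OrderNo)⁺ = {Price, IName, Qty, OrderNo, ItemID}, which contains all of one fragment — lossless.
Dependency preservation: OrderNo, ItemID → Price, Qty is not contained in any single fragment, but the restricted closure of its left-hand side across the fragments still reaches the right-hand side; the remaining FDs each lie inside some fragment. All dependencies are preserved.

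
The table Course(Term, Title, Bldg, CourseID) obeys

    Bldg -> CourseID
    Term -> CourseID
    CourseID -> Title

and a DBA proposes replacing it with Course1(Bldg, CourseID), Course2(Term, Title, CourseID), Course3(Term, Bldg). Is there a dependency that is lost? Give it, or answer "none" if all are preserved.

Bldg → CourseID lies within Course1.
Term → CourseID lies within Course2.
CourseID → Title lies within Course2.
Every dependency is enforceable on the fragments, so the decomposition is dependency-preserving.

none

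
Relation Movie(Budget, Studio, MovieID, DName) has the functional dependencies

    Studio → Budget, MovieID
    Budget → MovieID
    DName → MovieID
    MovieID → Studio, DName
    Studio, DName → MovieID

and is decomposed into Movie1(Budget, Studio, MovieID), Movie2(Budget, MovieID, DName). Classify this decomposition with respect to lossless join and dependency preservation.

lossless and dependency-preserving

Lossless test: (Budget, MovieID)⁺ = {Budget, Studio, MovieID, DName}, which contains all of one fragment — lossless.
Dependency preservation: MovieID → Studio, DName; Studio, DName → MovieID are not contained in any single fragment, but the restricted closure of each left-hand side across the fragments still reaches the right-hand side; the remaining FDs each lie inside some fragment. All dependencies are preserved.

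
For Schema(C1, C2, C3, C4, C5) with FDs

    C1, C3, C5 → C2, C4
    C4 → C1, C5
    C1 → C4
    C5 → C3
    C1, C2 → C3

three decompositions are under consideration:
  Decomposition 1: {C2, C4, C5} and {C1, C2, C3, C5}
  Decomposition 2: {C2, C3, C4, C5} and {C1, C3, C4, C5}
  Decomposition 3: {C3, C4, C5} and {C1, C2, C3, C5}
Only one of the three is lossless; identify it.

Decomposition 1: common = {C2, C5}, closure = {C2, C3, C5} → lossy.
Decomposition 2: common = {C3, C4, C5}, closure = {C1, C2, C3, C4, C5} → lossless.
Decomposition 3: common = {C3, C5}, closure = {C3, C5} → lossy.

Decomposition 2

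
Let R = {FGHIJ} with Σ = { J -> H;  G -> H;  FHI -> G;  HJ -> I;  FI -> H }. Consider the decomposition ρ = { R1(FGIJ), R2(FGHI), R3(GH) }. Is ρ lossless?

Chase test. Columns are FGHIJ; row i has aⱼ where attribute j ∈ Ri, else bᵢⱼ.
Initial tableau (one row per fragment):
  row 1: a1 a2 b13 a4 a5
  row 2: a1 a2 a3 a4 b25
  row 3: b31 a2 a3 b34 b35
Rows 1 and 2 agree on G; apply G→H and equate their H entries.
Row 1 is now all distinguished symbols — the join is lossless.

Yes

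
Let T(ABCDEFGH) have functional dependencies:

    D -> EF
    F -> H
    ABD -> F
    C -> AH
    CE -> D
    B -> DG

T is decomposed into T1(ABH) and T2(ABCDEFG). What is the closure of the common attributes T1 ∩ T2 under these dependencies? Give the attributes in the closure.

T1 ∩ T2 = {AB}.
B → DG applies, adding DG
D → EF applies, adding EF
F → H applies, adding H
Closure: {ABDEFGH}.

ABDEFGH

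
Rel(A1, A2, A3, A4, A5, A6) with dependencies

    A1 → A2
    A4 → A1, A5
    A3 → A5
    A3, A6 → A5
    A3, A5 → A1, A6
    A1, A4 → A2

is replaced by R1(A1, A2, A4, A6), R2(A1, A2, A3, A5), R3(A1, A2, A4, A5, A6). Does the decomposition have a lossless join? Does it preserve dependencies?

Lossless test (chase): Rows 1 and 3 agree on A4; apply A4→A1, A5 and equate their A1, A5 entries. No row becomes fully distinguished — the join is lossy.
Dependency preservation: the restricted closure of {A3, A5} across the fragments never reaches {A1, A6}, so A3, A5 → A1, A6 cannot be enforced without a join — not preserved.

lossy and not dependency-preserving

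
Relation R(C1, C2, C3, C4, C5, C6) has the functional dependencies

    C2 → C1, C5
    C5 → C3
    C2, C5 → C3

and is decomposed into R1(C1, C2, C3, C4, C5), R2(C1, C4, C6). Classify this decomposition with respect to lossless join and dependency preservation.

Lossless test: (C1, C4)⁺ = {C1, C4}, which is a superkey of neither fragment — lossy.
Dependency preservation: every FD's attributes lie within a single fragment, so each can be enforced locally — preserved.

lossy but dependency-preserving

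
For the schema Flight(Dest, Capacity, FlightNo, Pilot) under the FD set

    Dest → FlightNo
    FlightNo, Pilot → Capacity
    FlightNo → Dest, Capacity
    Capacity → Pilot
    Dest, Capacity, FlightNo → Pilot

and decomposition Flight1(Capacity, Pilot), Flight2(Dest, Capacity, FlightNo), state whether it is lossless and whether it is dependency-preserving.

lossless and dependency-preserving

Lossless test: (Capacity)⁺ = {Capacity, Pilot}, which contains all of one fragment — lossless.
Dependency preservation: FlightNo, Pilot → Capacity; Dest, Capacity, FlightNo → Pilot are not contained in any single fragment, but the restricted closure of each left-hand side across the fragments still reaches the right-hand side; the remaining FDs each lie inside some fragment. All dependencies are preserved.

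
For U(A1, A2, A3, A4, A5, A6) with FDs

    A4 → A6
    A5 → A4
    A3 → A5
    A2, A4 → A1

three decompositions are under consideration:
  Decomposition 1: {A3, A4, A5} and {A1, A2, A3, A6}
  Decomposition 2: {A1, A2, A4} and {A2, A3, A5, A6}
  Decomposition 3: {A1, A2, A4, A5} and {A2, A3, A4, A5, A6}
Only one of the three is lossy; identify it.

Decomposition 1: common = {A3}, closure = {A3, A4, A5, A6} → lossless.
Decomposition 2: common = {A2}, closure = {A2} → lossy.
Decomposition 3: common = {A2, A4, A5}, closure = {A1, A2, A4, A5, A6} → lossless.

Decomposition 2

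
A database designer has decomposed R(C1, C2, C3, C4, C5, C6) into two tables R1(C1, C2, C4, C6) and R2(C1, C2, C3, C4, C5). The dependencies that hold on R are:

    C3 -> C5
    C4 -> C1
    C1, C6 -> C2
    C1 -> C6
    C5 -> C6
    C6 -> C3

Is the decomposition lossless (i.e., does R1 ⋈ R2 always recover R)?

Yes

Common attributes: R1 ∩ R2 = {C1, C2, C4}.
Closure of {C1, C2, C4}: C1 → C6 applies, adding C6; C6 → C3 applies, adding C3; C3 → C5 applies, adding C5. So (C1, C2, C4)⁺ = {C1, C2, C3, C4, C5, C6}.
This closure contains every attribute of R1, so R1 ∩ R2 → R1. The join is lossless.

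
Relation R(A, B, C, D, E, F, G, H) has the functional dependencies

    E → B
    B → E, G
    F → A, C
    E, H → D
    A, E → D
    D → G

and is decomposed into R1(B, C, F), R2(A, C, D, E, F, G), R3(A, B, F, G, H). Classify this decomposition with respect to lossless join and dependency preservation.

Lossless test (chase): Rows 1 and 3 agree on B; apply B→E, G and equate their E, G entries. Rows 1 and 2 agree on F; apply F→A, C and equate their A, C entries. Rows 1 and 3 agree on F; apply F→A, C and equate their A, C entries. Rows 1 and 3 agree on A, E; apply A, E→D and equate their D entries. No row becomes fully distinguished — the join is lossy.
Dependency preservation: the restricted closure of {E} across the fragments never reaches {B}, so E → B cannot be enforced without a join — not preserved.

lossy and not dependency-preserving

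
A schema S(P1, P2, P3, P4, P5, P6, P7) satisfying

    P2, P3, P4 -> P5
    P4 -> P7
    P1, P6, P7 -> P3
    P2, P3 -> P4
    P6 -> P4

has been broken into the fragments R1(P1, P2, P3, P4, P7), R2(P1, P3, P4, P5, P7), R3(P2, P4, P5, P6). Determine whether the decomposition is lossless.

Chase test. Columns are P1, P2, P3, P4, P5, P6, P7; row i has aⱼ where attribute j ∈ Ri, else bᵢⱼ.
Initial tableau (one row per fragment):
  row 1: a1 a2 a3 a4 b15 b16 a7
  row 2: a1 b22 a3 a4 a5 b26 a7
  row 3: b31 a2 b33 a4 a5 a6 b37
Rows 1 and 3 agree on P4; apply P4→P7 and equate their P7 entries.
No row becomes fully distinguished — the join is lossy.

No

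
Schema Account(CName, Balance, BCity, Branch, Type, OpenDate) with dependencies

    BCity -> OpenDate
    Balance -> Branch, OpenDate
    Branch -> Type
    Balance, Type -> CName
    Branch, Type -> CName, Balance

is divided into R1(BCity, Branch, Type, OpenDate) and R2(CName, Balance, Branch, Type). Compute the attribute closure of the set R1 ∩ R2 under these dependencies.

CName, Balance, Branch, Type, OpenDate

R1 ∩ R2 = {Branch, Type}.
Branch, Type → CName, Balance applies, adding CName, Balance
Balance → Branch, OpenDate applies, adding OpenDate
Closure: {CName, Balance, Branch, Type, OpenDate}.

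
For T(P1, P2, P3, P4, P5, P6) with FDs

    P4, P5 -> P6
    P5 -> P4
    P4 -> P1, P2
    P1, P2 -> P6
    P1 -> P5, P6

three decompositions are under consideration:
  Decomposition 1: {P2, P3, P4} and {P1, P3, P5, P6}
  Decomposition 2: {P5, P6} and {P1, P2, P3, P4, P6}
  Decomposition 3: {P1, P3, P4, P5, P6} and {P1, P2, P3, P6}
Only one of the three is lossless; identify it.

Decomposition 3

Decomposition 1: common = {P3}, closure = {P3} → lossy.
Decomposition 2: common = {P6}, closure = {P6} → lossy.
Decomposition 3: common = {P1, P3, P6}, closure = {P1, P2, P3, P4, P5, P6} → lossless.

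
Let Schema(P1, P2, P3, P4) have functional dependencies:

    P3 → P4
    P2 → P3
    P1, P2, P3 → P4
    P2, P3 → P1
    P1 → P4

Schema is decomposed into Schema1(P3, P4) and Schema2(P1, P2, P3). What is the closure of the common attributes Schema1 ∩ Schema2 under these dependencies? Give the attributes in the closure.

Schema1 ∩ Schema2 = {P3}.
P3 → P4 applies, adding P4
Closure: {P3, P4}.

P3, P4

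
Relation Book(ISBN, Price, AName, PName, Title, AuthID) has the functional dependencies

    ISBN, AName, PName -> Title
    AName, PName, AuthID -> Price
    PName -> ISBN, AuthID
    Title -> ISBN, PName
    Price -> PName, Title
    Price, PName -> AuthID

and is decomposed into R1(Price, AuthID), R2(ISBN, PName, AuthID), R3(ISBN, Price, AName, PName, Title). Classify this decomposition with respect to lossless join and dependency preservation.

lossless and dependency-preserving

Lossless test (chase): Rows 2 and 3 agree on PName; apply PName→ISBN, AuthID and equate their ISBN, AuthID entries. Rows 1 and 3 agree on Price; apply Price→PName, Title and equate their PName, Title entries. Rows 1 and 2 agree on PName; apply PName→ISBN, AuthID and equate their ISBN, AuthID entries. Row 3 is now all distinguished symbols — the join is lossless.
Dependency preservation: AName, PName, AuthID → Price; Price, PName → AuthID are not contained in any single fragment, but the restricted closure of each left-hand side across the fragments still reaches the right-hand side; the remaining FDs each lie inside some fragment. All dependencies are preserved.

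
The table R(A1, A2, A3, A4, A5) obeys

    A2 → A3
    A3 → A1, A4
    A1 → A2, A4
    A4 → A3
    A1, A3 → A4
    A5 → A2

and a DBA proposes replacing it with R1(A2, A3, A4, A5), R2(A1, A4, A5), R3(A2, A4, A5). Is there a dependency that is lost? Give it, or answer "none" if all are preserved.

none

A2 → A3 lies within R1.
A3 → A1, A4: restricted closure across fragments reaches A1, A4.
A1 → A2, A4: restricted closure across fragments reaches A2, A4.
A4 → A3 lies within R1.
A1, A3 → A4: restricted closure across fragments reaches A4.
A5 → A2 lies within R1.
Every dependency is enforceable on the fragments, so the decomposition is dependency-preserving.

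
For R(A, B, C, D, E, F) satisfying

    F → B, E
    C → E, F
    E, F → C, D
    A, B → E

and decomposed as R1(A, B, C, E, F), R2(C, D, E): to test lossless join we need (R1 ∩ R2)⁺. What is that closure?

R1 ∩ R2 = {C, E}.
C → E, F applies, adding F
E, F → C, D applies, adding D
F → B, E applies, adding B
Closure: {B, C, D, E, F}.

B, C, D, E, F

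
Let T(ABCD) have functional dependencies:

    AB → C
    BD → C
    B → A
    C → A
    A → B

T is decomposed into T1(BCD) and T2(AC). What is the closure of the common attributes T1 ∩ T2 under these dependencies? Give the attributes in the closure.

T1 ∩ T2 = {C}.
C → A applies, adding A
A → B applies, adding B
Closure: {ABC}.

ABC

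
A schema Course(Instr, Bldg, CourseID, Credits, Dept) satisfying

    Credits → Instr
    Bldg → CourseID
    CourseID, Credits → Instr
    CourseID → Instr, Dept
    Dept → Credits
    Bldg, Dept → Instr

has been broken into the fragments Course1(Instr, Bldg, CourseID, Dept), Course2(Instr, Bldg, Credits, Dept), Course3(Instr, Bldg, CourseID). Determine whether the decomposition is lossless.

Yes

Chase test. Columns are Instr, Bldg, CourseID, Credits, Dept; row i has aⱼ where attribute j ∈ Coursei, else bᵢⱼ.
Initial tableau (one row per fragment):
  row 1: a1 a2 a3 b14 a5
  row 2: a1 a2 b23 a4 a5
  row 3: a1 a2 a3 b34 b35
Rows 1 and 2 agree on Bldg; apply Bldg→CourseID and equate their CourseID entries.
Rows 1 and 3 agree on CourseID; apply CourseID→Instr, Dept and equate their Instr, Dept entries.
Rows 1 and 2 agree on Dept; apply Dept→Credits and equate their Credits entries.
Rows 1 and 3 agree on Dept; apply Dept→Credits and equate their Credits entries.
Row 1 is now all distinguished symbols — the join is lossless.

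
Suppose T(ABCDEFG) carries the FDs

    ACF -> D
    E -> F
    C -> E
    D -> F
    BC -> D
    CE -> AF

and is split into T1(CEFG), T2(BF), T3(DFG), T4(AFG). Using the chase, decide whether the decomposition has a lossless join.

No

Chase test. Columns are ABCDEFG; row i has aⱼ where attribute j ∈ Ti, else bᵢⱼ.
Initial tableau (one row per fragment):
  row 1: b11 b12 a3 b14 a5 a6 a7
  row 2: b21 a2 b23 b24 b25 a6 b27
  row 3: b31 b32 b33 a4 b35 a6 a7
  row 4: a1 b42 b43 b44 b45 a6 a7
No row becomes fully distinguished — the join is lossy.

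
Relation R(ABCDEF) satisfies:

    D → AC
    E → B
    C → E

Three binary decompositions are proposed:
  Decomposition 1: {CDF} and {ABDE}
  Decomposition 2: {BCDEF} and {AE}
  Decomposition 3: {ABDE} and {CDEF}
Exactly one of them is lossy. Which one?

Decomposition 2

Decomposition 1: common = {D}, closure = {ABCDE} → lossless.
Decomposition 2: common = {E}, closure = {BE} → lossy.
Decomposition 3: common = {DE}, closure = {ABCDE} → lossless.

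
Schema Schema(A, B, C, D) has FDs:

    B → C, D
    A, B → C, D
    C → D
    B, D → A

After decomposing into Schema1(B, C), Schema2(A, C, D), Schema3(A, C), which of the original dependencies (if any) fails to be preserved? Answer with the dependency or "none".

Check B, D → A: no single fragment contains all of {A, B, D}, and the restricted closure of {B, D} across the fragments never reaches {A}.
B → C, D is preserved.
A, B → C, D is preserved.
C → D is preserved.

B, D → A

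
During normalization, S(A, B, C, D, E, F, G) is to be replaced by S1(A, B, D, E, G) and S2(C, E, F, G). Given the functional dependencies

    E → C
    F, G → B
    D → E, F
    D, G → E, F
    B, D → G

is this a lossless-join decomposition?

Common attributes: S1 ∩ S2 = {E, G}.
Closure of {E, G}: E → C applies, adding C. So (E, G)⁺ = {C, E, G}.
The closure contains neither all of S1 = {A, B, D, E, G} nor all of S2 = {C, E, F, G}, so the common attributes are not a superkey of either fragment. The join is lossy.

No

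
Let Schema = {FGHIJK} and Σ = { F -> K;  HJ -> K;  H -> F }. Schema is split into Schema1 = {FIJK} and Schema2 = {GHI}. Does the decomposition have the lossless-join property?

Common attributes: Schema1 ∩ Schema2 = {I}.
No dependency enlarges {I}, so (I)⁺ = {I}.
The closure contains neither all of Schema1 = {FIJK} nor all of Schema2 = {GHI}, so the common attributes are not a superkey of either fragment. The join is lossy.

No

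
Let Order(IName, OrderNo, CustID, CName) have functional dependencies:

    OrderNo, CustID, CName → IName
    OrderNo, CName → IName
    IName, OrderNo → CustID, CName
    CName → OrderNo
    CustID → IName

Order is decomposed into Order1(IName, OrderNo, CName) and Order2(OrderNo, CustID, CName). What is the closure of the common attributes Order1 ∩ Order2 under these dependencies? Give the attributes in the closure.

IName, OrderNo, CustID, CName

Order1 ∩ Order2 = {OrderNo, CName}.
OrderNo, CName → IName applies, adding IName
IName, OrderNo → CustID, CName applies, adding CustID
Closure: {IName, OrderNo, CustID, CName}.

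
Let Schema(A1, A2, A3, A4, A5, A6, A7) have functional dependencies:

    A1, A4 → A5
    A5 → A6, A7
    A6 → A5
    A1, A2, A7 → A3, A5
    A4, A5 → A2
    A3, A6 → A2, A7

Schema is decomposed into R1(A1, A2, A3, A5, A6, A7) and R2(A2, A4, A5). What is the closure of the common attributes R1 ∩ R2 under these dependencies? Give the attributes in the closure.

A2, A5, A6, A7

R1 ∩ R2 = {A2, A5}.
A5 → A6, A7 applies, adding A6, A7
Closure: {A2, A5, A6, A7}.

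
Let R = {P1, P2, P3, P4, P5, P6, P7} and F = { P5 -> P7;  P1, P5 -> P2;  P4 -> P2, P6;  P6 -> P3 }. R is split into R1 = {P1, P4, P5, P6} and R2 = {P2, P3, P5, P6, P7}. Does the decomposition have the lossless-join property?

Common attributes: R1 ∩ R2 = {P5, P6}.
Closure of {P5, P6}: P5 → P7 applies, adding P7; P6 → P3 applies, adding P3. So (P5, P6)⁺ = {P3, P5, P6, P7}.
The closure contains neither all of R1 = {P1, P4, P5, P6} nor all of R2 = {P2, P3, P5, P6, P7}, so the common attributes are not a superkey of either fragment. The join is lossy.

No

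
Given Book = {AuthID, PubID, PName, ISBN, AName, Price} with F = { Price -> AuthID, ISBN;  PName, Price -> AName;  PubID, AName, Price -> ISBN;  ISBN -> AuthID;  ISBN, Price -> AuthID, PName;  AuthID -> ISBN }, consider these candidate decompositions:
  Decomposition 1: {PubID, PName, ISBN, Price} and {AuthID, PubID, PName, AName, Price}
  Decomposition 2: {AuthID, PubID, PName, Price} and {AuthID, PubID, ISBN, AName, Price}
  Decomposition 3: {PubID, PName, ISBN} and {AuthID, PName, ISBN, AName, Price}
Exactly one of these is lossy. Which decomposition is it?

Decomposition 1: common = {PubID, PName, Price}, closure = {AuthID, PubID, PName, ISBN, AName, Price} → lossless.
Decomposition 2: common = {AuthID, PubID, Price}, closure = {AuthID, PubID, PName, ISBN, AName, Price} → lossless.
Decomposition 3: common = {PName, ISBN}, closure = {AuthID, PName, ISBN} → lossy.

Decomposition 3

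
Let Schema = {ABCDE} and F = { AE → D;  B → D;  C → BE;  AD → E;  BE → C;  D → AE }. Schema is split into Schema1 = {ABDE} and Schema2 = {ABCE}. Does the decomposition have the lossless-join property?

Yes

Common attributes: Schema1 ∩ Schema2 = {ABE}.
Closure of {ABE}: AE → D applies, adding D; BE → C applies, adding C. So (ABE)⁺ = {ABCDE}.
This closure contains every attribute of Schema1, so Schema1 ∩ Schema2 → Schema1. The join is lossless.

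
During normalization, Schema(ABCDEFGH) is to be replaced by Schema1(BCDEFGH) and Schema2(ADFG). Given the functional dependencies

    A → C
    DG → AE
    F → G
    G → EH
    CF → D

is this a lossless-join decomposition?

Common attributes: Schema1 ∩ Schema2 = {DFG}.
Closure of {DFG}: DG → AE applies, adding AE; G → EH applies, adding H; A → C applies, adding C. So (DFG)⁺ = {ACDEFGH}.
This closure contains every attribute of Schema2, so Schema1 ∩ Schema2 → Schema2. The join is lossless.

Yes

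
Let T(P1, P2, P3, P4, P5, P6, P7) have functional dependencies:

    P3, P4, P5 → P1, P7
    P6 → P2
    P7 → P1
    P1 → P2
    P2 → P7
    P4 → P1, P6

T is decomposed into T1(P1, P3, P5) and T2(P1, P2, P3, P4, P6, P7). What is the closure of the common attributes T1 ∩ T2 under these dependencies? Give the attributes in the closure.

T1 ∩ T2 = {P1, P3}.
P1 → P2 applies, adding P2
P2 → P7 applies, adding P7
Closure: {P1, P2, P3, P7}.

P1, P2, P3, P7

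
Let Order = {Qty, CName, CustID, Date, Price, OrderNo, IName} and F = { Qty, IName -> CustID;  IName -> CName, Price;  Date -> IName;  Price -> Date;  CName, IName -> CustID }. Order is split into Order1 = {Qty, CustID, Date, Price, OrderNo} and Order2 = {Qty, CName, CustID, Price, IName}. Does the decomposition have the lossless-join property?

Yes

Common attributes: Order1 ∩ Order2 = {Qty, CustID, Price}.
Closure of {Qty, CustID, Price}: Price → Date applies, adding Date; Date → IName applies, adding IName; IName → CName, Price applies, adding CName. So (Qty, CustID, Price)⁺ = {Qty, CName, CustID, Date, Price, IName}.
This closure contains every attribute of Order2, so Order1 ∩ Order2 → Order2. The join is lossless.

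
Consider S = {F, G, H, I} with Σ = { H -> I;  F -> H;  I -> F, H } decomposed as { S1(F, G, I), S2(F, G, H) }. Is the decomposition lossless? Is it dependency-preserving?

lossless and dependency-preserving

Lossless test: (F, G)⁺ = {F, G, H, I}, which contains all of one fragment — lossless.
Dependency preservation: H → I; I → F, H are not contained in any single fragment, but the restricted closure of each left-hand side across the fragments still reaches the right-hand side; the remaining FDs each lie inside some fragment. All dependencies are preserved.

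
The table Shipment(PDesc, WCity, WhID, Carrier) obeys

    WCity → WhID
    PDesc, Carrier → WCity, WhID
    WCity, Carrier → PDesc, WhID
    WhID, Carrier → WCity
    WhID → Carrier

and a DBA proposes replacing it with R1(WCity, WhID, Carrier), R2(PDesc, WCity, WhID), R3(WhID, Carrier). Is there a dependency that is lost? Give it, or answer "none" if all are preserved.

PDesc, Carrier → WCity, WhID

Check PDesc, Carrier → WCity, WhID: no single fragment contains all of {PDesc, WCity, WhID, Carrier}, and the restricted closure of {PDesc, Carrier} across the fragments never reaches {WCity, WhID}.
WCity → WhID is preserved.
WCity, Carrier → PDesc, WhID is preserved.
WhID, Carrier → WCity is preserved.
WhID → Carrier is preserved.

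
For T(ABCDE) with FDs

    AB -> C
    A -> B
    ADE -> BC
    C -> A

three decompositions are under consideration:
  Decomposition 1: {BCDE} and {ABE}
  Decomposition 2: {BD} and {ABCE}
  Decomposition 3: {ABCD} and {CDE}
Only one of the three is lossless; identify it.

Decomposition 3

Decomposition 1: common = {BE}, closure = {BE} → lossy.
Decomposition 2: common = {B}, closure = {B} → lossy.
Decomposition 3: common = {CD}, closure = {ABCD} → lossless.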